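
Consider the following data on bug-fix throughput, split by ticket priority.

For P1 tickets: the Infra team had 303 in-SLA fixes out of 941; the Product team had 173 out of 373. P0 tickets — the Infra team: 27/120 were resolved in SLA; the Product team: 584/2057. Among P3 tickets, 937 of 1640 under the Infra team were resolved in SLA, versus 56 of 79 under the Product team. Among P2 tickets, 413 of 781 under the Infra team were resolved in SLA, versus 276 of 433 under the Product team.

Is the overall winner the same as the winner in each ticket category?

P1: the Infra team 303/941 = 32.2%, the Product team 173/373 = 46.4% → the Product team
P0: the Infra team 27/120 = 22.5%, the Product team 584/2057 = 28.4% → the Product team
P3: the Infra team 937/1640 = 57.1%, the Product team 56/79 = 70.9% → the Product team
P2: the Infra team 413/781 = 52.9%, the Product team 276/433 = 63.7% → the Product team
Overall: the Infra team 1680/3482 = 48.2%, the Product team 1089/2942 = 37.0% → the Infra team
The Product team wins each ticket group but the Infra team wins overall — the comparison reverses. The Product team's tickets skew toward P0, which has a lower base rate.

No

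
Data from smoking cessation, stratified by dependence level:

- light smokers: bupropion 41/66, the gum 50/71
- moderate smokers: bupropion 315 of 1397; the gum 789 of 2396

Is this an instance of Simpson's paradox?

Light smokers: bupropion 41/66 = 62.1%, the gum 50/71 = 70.4% → the gum
Moderate smokers: bupropion 315/1397 = 22.5%, the gum 789/2396 = 32.9% → the gum
Overall: bupropion 356/1463 = 24.3%, the gum 839/2467 = 34.0% → the gum
The gum wins overall and in every dependence group — no reversal.

No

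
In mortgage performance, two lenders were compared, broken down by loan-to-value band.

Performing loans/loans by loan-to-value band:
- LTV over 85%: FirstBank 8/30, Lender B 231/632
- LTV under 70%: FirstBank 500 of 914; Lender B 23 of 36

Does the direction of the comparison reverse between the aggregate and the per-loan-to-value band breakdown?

Yes

LTV over 85%: FirstBank 8/30 = 26.7%, Lender B 231/632 = 36.6% → Lender B
LTV under 70%: FirstBank 500/914 = 54.7%, Lender B 23/36 = 63.9% → Lender B
Overall: FirstBank 508/944 = 53.8%, Lender B 254/668 = 38.0% → FirstBank
Lender B wins each loan-to-value group but FirstBank wins overall — the comparison reverses. Lender B's loans skew toward LTV over 85%, which has a lower base rate.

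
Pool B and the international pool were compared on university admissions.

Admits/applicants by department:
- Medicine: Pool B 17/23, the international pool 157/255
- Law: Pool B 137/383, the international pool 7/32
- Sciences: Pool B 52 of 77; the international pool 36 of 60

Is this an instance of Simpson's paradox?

Yes

Medicine: Pool B 17/23 = 73.9%, the international pool 157/255 = 61.6% → Pool B
Law: Pool B 137/383 = 35.8%, the international pool 7/32 = 21.9% → Pool B
Sciences: Pool B 52/77 = 67.5%, the international pool 36/60 = 60.0% → Pool B
Overall: Pool B 206/483 = 42.7%, the international pool 200/347 = 57.6% → the international pool
Pool B wins each department group but the international pool wins overall — the comparison reverses. Pool B's applicants skew toward Law, which has a lower base rate.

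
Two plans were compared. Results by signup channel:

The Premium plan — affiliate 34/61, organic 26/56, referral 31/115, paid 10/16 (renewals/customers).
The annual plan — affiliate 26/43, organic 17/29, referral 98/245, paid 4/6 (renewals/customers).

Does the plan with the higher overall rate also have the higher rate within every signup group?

Yes

Affiliate: the Premium plan 34/61 = 55.7%, the annual plan 26/43 = 60.5% → the annual plan
Organic: the Premium plan 26/56 = 46.4%, the annual plan 17/29 = 58.6% → the annual plan
Referral: the Premium plan 31/115 = 27.0%, the annual plan 98/245 = 40.0% → the annual plan
Paid: the Premium plan 10/16 = 62.5%, the annual plan 4/6 = 66.7% → the annual plan
Overall: the Premium plan 101/248 = 40.7%, the annual plan 145/323 = 44.9% → the annual plan
The annual plan wins overall and in every signup group — no reversal.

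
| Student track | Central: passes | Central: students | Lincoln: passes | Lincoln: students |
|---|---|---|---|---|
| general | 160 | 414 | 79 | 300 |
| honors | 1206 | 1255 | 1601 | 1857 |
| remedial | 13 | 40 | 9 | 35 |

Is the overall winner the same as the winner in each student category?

General: Central 160/414 = 38.6%, Lincoln 79/300 = 26.3% → Central
Honors: Central 1206/1255 = 96.1%, Lincoln 1601/1857 = 86.2% → Central
Remedial: Central 13/40 = 32.5%, Lincoln 9/35 = 25.7% → Central
Overall: Central 1379/1709 = 80.7%, Lincoln 1689/2192 = 77.1% → Central
Central wins overall and in every student group — no reversal.

Yes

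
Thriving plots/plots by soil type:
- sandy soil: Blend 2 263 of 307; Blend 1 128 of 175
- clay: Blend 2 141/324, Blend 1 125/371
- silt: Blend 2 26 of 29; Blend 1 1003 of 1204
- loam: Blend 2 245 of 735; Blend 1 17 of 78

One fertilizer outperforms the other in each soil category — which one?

Blend 2

Sandy soil: Blend 2 263/307 = 85.7%, Blend 1 128/175 = 73.1% → Blend 2
Clay: Blend 2 141/324 = 43.5%, Blend 1 125/371 = 33.7% → Blend 2
Silt: Blend 2 26/29 = 89.7%, Blend 1 1003/1204 = 83.3% → Blend 2
Loam: Blend 2 245/735 = 33.3%, Blend 1 17/78 = 21.8% → Blend 2
Blend 2 has the higher rate in all 4 groups.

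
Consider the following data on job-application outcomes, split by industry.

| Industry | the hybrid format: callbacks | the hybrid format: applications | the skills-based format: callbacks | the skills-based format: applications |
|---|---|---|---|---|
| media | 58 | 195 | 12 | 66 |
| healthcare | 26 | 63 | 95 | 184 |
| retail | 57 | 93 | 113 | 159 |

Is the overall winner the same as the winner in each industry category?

Media: the hybrid format 58/195 = 29.7%, the skills-based format 12/66 = 18.2% → the hybrid format
Healthcare: the hybrid format 26/63 = 41.3%, the skills-based format 95/184 = 51.6% → the skills-based format
Retail: the hybrid format 57/93 = 61.3%, the skills-based format 113/159 = 71.1% → the skills-based format
Overall: the hybrid format 141/351 = 40.2%, the skills-based format 220/409 = 53.8% → the skills-based format
Neither sweeps: the hybrid format wins 1 of 3 groups, the skills-based format wins 2. The skills-based format wins overall but not every group — no Simpson reversal.

No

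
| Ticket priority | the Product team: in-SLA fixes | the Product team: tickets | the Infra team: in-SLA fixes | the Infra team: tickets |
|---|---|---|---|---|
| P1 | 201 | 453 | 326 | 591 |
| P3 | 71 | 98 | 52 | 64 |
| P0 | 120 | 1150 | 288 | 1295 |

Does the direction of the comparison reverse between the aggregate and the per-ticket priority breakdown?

No

P1: the Product team 201/453 = 44.4%, the Infra team 326/591 = 55.2% → the Infra team
P3: the Product team 71/98 = 72.4%, the Infra team 52/64 = 81.2% → the Infra team
P0: the Product team 120/1150 = 10.4%, the Infra team 288/1295 = 22.2% → the Infra team
Overall: the Product team 392/1701 = 23.0%, the Infra team 666/1950 = 34.2% → the Infra team
The Infra team wins overall and in every ticket group — no reversal.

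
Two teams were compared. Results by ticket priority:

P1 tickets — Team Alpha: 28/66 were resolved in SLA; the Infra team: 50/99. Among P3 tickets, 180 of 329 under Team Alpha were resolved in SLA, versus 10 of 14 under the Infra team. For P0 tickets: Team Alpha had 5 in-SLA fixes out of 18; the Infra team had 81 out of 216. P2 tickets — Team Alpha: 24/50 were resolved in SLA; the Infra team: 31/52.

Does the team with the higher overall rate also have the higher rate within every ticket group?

P1: Team Alpha 28/66 = 42.4%, the Infra team 50/99 = 50.5% → the Infra team
P3: Team Alpha 180/329 = 54.7%, the Infra team 10/14 = 71.4% → the Infra team
P0: Team Alpha 5/18 = 27.8%, the Infra team 81/216 = 37.5% → the Infra team
P2: Team Alpha 24/50 = 48.0%, the Infra team 31/52 = 59.6% → the Infra team
Overall: Team Alpha 237/463 = 51.2%, the Infra team 172/381 = 45.1% → Team Alpha
The Infra team wins each ticket group but Team Alpha wins overall — the comparison reverses. The Infra team's tickets skew toward P0, which has a lower base rate.

No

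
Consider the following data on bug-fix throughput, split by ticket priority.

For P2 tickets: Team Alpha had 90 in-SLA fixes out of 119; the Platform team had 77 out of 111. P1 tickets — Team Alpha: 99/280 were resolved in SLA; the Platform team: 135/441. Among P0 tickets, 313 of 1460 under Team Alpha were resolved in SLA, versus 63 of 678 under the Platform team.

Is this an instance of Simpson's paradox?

No

P2: Team Alpha 90/119 = 75.6%, the Platform team 77/111 = 69.4% → Team Alpha
P1: Team Alpha 99/280 = 35.4%, the Platform team 135/441 = 30.6% → Team Alpha
P0: Team Alpha 313/1460 = 21.4%, the Platform team 63/678 = 9.3% → Team Alpha
Overall: Team Alpha 502/1859 = 27.0%, the Platform team 275/1230 = 22.4% → Team Alpha
Team Alpha wins overall and in every ticket group — no reversal.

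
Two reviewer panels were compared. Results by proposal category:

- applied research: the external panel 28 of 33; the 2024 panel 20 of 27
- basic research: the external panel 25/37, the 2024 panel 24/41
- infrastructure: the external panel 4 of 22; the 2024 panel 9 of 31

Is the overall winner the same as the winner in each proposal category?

No

Applied research: the external panel 28/33 = 84.8%, the 2024 panel 20/27 = 74.1% → the external panel
Basic research: the external panel 25/37 = 67.6%, the 2024 panel 24/41 = 58.5% → the external panel
Infrastructure: the external panel 4/22 = 18.2%, the 2024 panel 9/31 = 29.0% → the 2024 panel
Overall: the external panel 57/92 = 62.0%, the 2024 panel 53/99 = 53.5% → the external panel
Neither sweeps: the external panel wins 2 of 3 groups, the 2024 panel wins 1. The external panel wins overall but not every group — no Simpson reversal.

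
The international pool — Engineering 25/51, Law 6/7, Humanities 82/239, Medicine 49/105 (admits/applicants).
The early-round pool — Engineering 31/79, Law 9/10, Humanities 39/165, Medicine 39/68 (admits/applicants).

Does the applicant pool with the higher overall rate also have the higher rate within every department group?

No

Engineering: the international pool 25/51 = 49.0%, the early-round pool 31/79 = 39.2% → the international pool
Law: the international pool 6/7 = 85.7%, the early-round pool 9/10 = 90.0% → the early-round pool
Humanities: the international pool 82/239 = 34.3%, the early-round pool 39/165 = 23.6% → the international pool
Medicine: the international pool 49/105 = 46.7%, the early-round pool 39/68 = 57.4% → the early-round pool
Overall: the international pool 162/402 = 40.3%, the early-round pool 118/322 = 36.6% → the international pool
Neither sweeps: the international pool wins 2 of 4 groups, the early-round pool wins 2. The international pool wins overall but not every group — no Simpson reversal.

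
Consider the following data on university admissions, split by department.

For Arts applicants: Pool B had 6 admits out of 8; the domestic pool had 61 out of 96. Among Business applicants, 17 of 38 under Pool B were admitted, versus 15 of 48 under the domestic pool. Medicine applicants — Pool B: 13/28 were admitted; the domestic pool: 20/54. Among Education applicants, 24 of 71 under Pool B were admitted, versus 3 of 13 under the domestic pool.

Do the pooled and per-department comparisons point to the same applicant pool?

No

Arts: Pool B 6/8 = 75.0%, the domestic pool 61/96 = 63.5% → Pool B
Business: Pool B 17/38 = 44.7%, the domestic pool 15/48 = 31.2% → Pool B
Medicine: Pool B 13/28 = 46.4%, the domestic pool 20/54 = 37.0% → Pool B
Education: Pool B 24/71 = 33.8%, the domestic pool 3/13 = 23.1% → Pool B
Overall: Pool B 60/145 = 41.4%, the domestic pool 99/211 = 46.9% → the domestic pool
Pool B wins each department group but the domestic pool wins overall — the comparison reverses. Pool B's applicants skew toward Education, which has a lower base rate.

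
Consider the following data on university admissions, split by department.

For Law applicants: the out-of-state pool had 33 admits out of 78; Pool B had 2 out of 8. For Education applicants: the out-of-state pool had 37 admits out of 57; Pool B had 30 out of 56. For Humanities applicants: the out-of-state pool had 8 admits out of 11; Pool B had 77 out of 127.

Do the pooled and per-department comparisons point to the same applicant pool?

Law: the out-of-state pool 33/78 = 42.3%, Pool B 2/8 = 25.0% → the out-of-state pool
Education: the out-of-state pool 37/57 = 64.9%, Pool B 30/56 = 53.6% → the out-of-state pool
Humanities: the out-of-state pool 8/11 = 72.7%, Pool B 77/127 = 60.6% → the out-of-state pool
Overall: the out-of-state pool 78/146 = 53.4%, Pool B 109/191 = 57.1% → Pool B
The out-of-state pool wins each department group but Pool B wins overall — the comparison reverses. The out-of-state pool's applicants skew toward Law, which has a lower base rate.

No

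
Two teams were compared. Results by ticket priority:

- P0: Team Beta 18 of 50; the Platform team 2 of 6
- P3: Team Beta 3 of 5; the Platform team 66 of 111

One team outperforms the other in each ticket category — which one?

P0: Team Beta 18/50 = 36.0%, the Platform team 2/6 = 33.3% → Team Beta
P3: Team Beta 3/5 = 60.0%, the Platform team 66/111 = 59.5% → Team Beta
Team Beta has the higher rate in both groups.

Team Beta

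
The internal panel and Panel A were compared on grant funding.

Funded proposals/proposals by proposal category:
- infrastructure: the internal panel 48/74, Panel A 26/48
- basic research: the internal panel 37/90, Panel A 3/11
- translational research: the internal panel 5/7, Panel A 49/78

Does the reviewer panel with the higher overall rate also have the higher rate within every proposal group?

Infrastructure: the internal panel 48/74 = 64.9%, Panel A 26/48 = 54.2% → the internal panel
Basic research: the internal panel 37/90 = 41.1%, Panel A 3/11 = 27.3% → the internal panel
Translational research: the internal panel 5/7 = 71.4%, Panel A 49/78 = 62.8% → the internal panel
Overall: the internal panel 90/171 = 52.6%, Panel A 78/137 = 56.9% → Panel A
The internal panel wins each proposal group but Panel A wins overall — the comparison reverses. The internal panel's proposals skew toward basic research, which has a lower base rate.

No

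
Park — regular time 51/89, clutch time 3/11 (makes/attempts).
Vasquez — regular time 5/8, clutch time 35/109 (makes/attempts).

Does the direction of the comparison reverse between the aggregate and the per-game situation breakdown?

Yes

Regular time: Park 51/89 = 57.3%, Vasquez 5/8 = 62.5% → Vasquez
Clutch time: Park 3/11 = 27.3%, Vasquez 35/109 = 32.1% → Vasquez
Overall: Park 54/100 = 54.0%, Vasquez 40/117 = 34.2% → Park
Vasquez wins each game group but Park wins overall — the comparison reverses. Vasquez's attempts skew toward clutch time, which has a lower base rate.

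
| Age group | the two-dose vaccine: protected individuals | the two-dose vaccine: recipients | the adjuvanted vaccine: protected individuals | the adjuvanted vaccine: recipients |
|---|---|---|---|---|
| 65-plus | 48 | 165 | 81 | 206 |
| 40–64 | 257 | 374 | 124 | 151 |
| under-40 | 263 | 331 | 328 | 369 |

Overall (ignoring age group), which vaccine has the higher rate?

65-plus: the two-dose vaccine 48/165 = 29.1%, the adjuvanted vaccine 81/206 = 39.3% → the adjuvanted vaccine
40–64: the two-dose vaccine 257/374 = 68.7%, the adjuvanted vaccine 124/151 = 82.1% → the adjuvanted vaccine
Under-40: the two-dose vaccine 263/331 = 79.5%, the adjuvanted vaccine 328/369 = 88.9% → the adjuvanted vaccine
Overall: the two-dose vaccine 568/870 = 65.3%, the adjuvanted vaccine 533/726 = 73.4% → the adjuvanted vaccine

the adjuvanted vaccine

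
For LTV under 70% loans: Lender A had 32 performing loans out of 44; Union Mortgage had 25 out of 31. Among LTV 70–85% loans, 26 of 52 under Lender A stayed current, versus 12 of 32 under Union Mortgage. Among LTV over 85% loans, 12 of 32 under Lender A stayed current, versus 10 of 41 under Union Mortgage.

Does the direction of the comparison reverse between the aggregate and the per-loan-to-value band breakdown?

No

LTV under 70%: Lender A 32/44 = 72.7%, Union Mortgage 25/31 = 80.6% → Union Mortgage
LTV 70–85%: Lender A 26/52 = 50.0%, Union Mortgage 12/32 = 37.5% → Lender A
LTV over 85%: Lender A 12/32 = 37.5%, Union Mortgage 10/41 = 24.4% → Lender A
Overall: Lender A 70/128 = 54.7%, Union Mortgage 47/104 = 45.2% → Lender A
Neither sweeps: Lender A wins 2 of 3 groups, Union Mortgage wins 1. Lender A wins overall but not every group — no Simpson reversal.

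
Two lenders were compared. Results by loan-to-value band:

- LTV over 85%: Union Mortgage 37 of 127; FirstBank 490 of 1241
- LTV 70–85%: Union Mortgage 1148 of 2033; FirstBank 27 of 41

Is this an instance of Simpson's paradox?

LTV over 85%: Union Mortgage 37/127 = 29.1%, FirstBank 490/1241 = 39.5% → FirstBank
LTV 70–85%: Union Mortgage 1148/2033 = 56.5%, FirstBank 27/41 = 65.9% → FirstBank
Overall: Union Mortgage 1185/2160 = 54.9%, FirstBank 517/1282 = 40.3% → Union Mortgage
FirstBank wins each loan-to-value group but Union Mortgage wins overall — the comparison reverses. FirstBank's loans skew toward LTV over 85%, which has a lower base rate.

Yes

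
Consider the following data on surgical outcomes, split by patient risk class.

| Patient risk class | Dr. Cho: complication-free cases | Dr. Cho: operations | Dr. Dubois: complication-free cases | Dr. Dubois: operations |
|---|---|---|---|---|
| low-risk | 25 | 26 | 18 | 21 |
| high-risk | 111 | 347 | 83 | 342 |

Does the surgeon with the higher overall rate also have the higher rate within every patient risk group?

Low-risk: Dr. Cho 25/26 = 96.2%, Dr. Dubois 18/21 = 85.7% → Dr. Cho
High-risk: Dr. Cho 111/347 = 32.0%, Dr. Dubois 83/342 = 24.3% → Dr. Cho
Overall: Dr. Cho 136/373 = 36.5%, Dr. Dubois 101/363 = 27.8% → Dr. Cho
Dr. Cho wins overall and in every patient risk group — no reversal.

Yes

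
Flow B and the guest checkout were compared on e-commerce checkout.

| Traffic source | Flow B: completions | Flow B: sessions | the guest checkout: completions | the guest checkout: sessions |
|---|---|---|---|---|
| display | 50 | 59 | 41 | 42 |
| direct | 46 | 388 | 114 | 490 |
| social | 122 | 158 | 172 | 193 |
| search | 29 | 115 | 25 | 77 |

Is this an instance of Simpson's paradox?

No

Display: Flow B 50/59 = 84.7%, the guest checkout 41/42 = 97.6% → the guest checkout
Direct: Flow B 46/388 = 11.9%, the guest checkout 114/490 = 23.3% → the guest checkout
Social: Flow B 122/158 = 77.2%, the guest checkout 172/193 = 89.1% → the guest checkout
Search: Flow B 29/115 = 25.2%, the guest checkout 25/77 = 32.5% → the guest checkout
Overall: Flow B 247/720 = 34.3%, the guest checkout 352/802 = 43.9% → the guest checkout
The guest checkout wins overall and in every traffic group — no reversal.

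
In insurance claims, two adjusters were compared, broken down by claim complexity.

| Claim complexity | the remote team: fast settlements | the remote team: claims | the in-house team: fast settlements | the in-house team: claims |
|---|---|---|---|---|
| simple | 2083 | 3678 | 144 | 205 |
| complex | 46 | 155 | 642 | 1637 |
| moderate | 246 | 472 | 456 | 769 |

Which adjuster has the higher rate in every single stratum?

Simple: the remote team 2083/3678 = 56.6%, the in-house team 144/205 = 70.2% → the in-house team
Complex: the remote team 46/155 = 29.7%, the in-house team 642/1637 = 39.2% → the in-house team
Moderate: the remote team 246/472 = 52.1%, the in-house team 456/769 = 59.3% → the in-house team
The in-house team has the higher rate in all 3 groups.

the in-house team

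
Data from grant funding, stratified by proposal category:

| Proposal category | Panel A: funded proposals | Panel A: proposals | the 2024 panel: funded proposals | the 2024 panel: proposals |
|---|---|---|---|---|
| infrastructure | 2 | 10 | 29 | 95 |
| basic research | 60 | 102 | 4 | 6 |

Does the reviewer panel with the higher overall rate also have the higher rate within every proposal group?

No

Infrastructure: Panel A 2/10 = 20.0%, the 2024 panel 29/95 = 30.5% → the 2024 panel
Basic research: Panel A 60/102 = 58.8%, the 2024 panel 4/6 = 66.7% → the 2024 panel
Overall: Panel A 62/112 = 55.4%, the 2024 panel 33/101 = 32.7% → Panel A
The 2024 panel wins each proposal group but Panel A wins overall — the comparison reverses. The 2024 panel's proposals skew toward infrastructure, which has a lower base rate.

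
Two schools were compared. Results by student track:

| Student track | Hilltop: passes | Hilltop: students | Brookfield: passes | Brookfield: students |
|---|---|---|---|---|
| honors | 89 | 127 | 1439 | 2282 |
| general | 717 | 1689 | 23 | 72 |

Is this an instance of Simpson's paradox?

Honors: Hilltop 89/127 = 70.1%, Brookfield 1439/2282 = 63.1% → Hilltop
General: Hilltop 717/1689 = 42.5%, Brookfield 23/72 = 31.9% → Hilltop
Overall: Hilltop 806/1816 = 44.4%, Brookfield 1462/2354 = 62.1% → Brookfield
Hilltop wins each student group but Brookfield wins overall — the comparison reverses. Hilltop's students skew toward general, which has a lower base rate.

Yes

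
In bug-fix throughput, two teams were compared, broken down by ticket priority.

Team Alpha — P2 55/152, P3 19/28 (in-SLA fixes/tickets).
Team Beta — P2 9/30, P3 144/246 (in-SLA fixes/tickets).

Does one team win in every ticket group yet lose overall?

P2: Team Alpha 55/152 = 36.2%, Team Beta 9/30 = 30.0% → Team Alpha
P3: Team Alpha 19/28 = 67.9%, Team Beta 144/246 = 58.5% → Team Alpha
Overall: Team Alpha 74/180 = 41.1%, Team Beta 153/276 = 55.4% → Team Beta
Team Alpha wins each ticket group but Team Beta wins overall — the comparison reverses. Team Alpha's tickets skew toward P2, which has a lower base rate.

Yes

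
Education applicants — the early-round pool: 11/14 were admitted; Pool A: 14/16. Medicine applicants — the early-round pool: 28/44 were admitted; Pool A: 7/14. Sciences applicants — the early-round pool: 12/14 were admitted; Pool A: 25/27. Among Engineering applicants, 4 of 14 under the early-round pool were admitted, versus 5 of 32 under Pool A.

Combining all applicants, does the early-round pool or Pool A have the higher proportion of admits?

Education: the early-round pool 11/14 = 78.6%, Pool A 14/16 = 87.5% → Pool A
Medicine: the early-round pool 28/44 = 63.6%, Pool A 7/14 = 50.0% → the early-round pool
Sciences: the early-round pool 12/14 = 85.7%, Pool A 25/27 = 92.6% → Pool A
Engineering: the early-round pool 4/14 = 28.6%, Pool A 5/32 = 15.6% → the early-round pool
Overall: the early-round pool 55/86 = 64.0%, Pool A 51/89 = 57.3% → the early-round pool
(Neither sweeps every department group, but the early-round pool has the higher pooled rate.)

the early-round pool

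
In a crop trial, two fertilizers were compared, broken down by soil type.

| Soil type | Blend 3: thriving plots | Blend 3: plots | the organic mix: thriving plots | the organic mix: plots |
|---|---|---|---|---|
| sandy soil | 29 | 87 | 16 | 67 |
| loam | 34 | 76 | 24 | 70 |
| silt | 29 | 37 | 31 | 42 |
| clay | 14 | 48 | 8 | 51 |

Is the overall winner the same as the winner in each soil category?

Yes

Sandy soil: Blend 3 29/87 = 33.3%, the organic mix 16/67 = 23.9% → Blend 3
Loam: Blend 3 34/76 = 44.7%, the organic mix 24/70 = 34.3% → Blend 3
Silt: Blend 3 29/37 = 78.4%, the organic mix 31/42 = 73.8% → Blend 3
Clay: Blend 3 14/48 = 29.2%, the organic mix 8/51 = 15.7% → Blend 3
Overall: Blend 3 106/248 = 42.7%, the organic mix 79/230 = 34.3% → Blend 3
Blend 3 wins overall and in every soil group — no reversal.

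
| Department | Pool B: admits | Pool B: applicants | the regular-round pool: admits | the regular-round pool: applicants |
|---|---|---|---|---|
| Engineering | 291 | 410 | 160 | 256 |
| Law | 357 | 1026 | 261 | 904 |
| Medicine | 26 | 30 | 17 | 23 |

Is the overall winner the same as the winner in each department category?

Engineering: Pool B 291/410 = 71.0%, the regular-round pool 160/256 = 62.5% → Pool B
Law: Pool B 357/1026 = 34.8%, the regular-round pool 261/904 = 28.9% → Pool B
Medicine: Pool B 26/30 = 86.7%, the regular-round pool 17/23 = 73.9% → Pool B
Overall: Pool B 674/1466 = 46.0%, the regular-round pool 438/1183 = 37.0% → Pool B
Pool B wins overall and in every department group — no reversal.

Yes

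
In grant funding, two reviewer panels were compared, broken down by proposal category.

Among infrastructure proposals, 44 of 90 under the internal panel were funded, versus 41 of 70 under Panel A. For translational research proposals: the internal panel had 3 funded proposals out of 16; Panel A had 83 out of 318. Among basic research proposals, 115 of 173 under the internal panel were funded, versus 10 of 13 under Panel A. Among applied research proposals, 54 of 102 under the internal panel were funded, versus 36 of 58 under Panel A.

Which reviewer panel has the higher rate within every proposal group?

Infrastructure: the internal panel 44/90 = 48.9%, Panel A 41/70 = 58.6% → Panel A
Translational research: the internal panel 3/16 = 18.8%, Panel A 83/318 = 26.1% → Panel A
Basic research: the internal panel 115/173 = 66.5%, Panel A 10/13 = 76.9% → Panel A
Applied research: the internal panel 54/102 = 52.9%, Panel A 36/58 = 62.1% → Panel A
Panel A has the higher rate in all 4 groups.

Panel A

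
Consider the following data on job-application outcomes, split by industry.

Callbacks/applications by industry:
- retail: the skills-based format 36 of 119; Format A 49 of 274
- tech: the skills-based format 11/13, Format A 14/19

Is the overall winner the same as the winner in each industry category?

Retail: the skills-based format 36/119 = 30.3%, Format A 49/274 = 17.9% → the skills-based format
Tech: the skills-based format 11/13 = 84.6%, Format A 14/19 = 73.7% → the skills-based format
Overall: the skills-based format 47/132 = 35.6%, Format A 63/293 = 21.5% → the skills-based format
The skills-based format wins overall and in every industry group — no reversal.

Yes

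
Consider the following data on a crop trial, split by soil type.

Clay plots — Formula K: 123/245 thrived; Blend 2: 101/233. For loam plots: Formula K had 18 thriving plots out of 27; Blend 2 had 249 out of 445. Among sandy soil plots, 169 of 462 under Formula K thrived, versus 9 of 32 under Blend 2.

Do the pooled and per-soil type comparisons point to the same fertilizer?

No

Clay: Formula K 123/245 = 50.2%, Blend 2 101/233 = 43.3% → Formula K
Loam: Formula K 18/27 = 66.7%, Blend 2 249/445 = 56.0% → Formula K
Sandy soil: Formula K 169/462 = 36.6%, Blend 2 9/32 = 28.1% → Formula K
Overall: Formula K 310/734 = 42.2%, Blend 2 359/710 = 50.6% → Blend 2
Formula K wins each soil group but Blend 2 wins overall — the comparison reverses. Formula K's plots skew toward sandy soil, which has a lower base rate.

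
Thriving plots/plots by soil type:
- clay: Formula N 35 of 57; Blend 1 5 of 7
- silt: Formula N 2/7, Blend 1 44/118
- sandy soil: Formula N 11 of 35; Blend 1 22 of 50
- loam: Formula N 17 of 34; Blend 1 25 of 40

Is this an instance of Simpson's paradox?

Yes

Clay: Formula N 35/57 = 61.4%, Blend 1 5/7 = 71.4% → Blend 1
Silt: Formula N 2/7 = 28.6%, Blend 1 44/118 = 37.3% → Blend 1
Sandy soil: Formula N 11/35 = 31.4%, Blend 1 22/50 = 44.0% → Blend 1
Loam: Formula N 17/34 = 50.0%, Blend 1 25/40 = 62.5% → Blend 1
Overall: Formula N 65/133 = 48.9%, Blend 1 96/215 = 44.7% → Formula N
Blend 1 wins each soil group but Formula N wins overall — the comparison reverses. Blend 1's plots skew toward silt, which has a lower base rate.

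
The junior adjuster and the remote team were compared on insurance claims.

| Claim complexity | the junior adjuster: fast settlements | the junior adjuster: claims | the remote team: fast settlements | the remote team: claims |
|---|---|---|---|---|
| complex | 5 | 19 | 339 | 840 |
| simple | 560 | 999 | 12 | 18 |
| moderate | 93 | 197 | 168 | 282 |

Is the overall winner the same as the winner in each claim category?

No

Complex: the junior adjuster 5/19 = 26.3%, the remote team 339/840 = 40.4% → the remote team
Simple: the junior adjuster 560/999 = 56.1%, the remote team 12/18 = 66.7% → the remote team
Moderate: the junior adjuster 93/197 = 47.2%, the remote team 168/282 = 59.6% → the remote team
Overall: the junior adjuster 658/1215 = 54.2%, the remote team 519/1140 = 45.5% → the junior adjuster
The remote team wins each claim group but the junior adjuster wins overall — the comparison reverses. The remote team's claims skew toward complex, which has a lower base rate.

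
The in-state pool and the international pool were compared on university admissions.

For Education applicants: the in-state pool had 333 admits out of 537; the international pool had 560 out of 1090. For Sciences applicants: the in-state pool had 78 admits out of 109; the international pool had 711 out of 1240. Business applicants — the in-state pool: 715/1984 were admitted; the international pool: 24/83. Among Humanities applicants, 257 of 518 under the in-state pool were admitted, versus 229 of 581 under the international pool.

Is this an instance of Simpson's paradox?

Education: the in-state pool 333/537 = 62.0%, the international pool 560/1090 = 51.4% → the in-state pool
Sciences: the in-state pool 78/109 = 71.6%, the international pool 711/1240 = 57.3% → the in-state pool
Business: the in-state pool 715/1984 = 36.0%, the international pool 24/83 = 28.9% → the in-state pool
Humanities: the in-state pool 257/518 = 49.6%, the international pool 229/581 = 39.4% → the in-state pool
Overall: the in-state pool 1383/3148 = 43.9%, the international pool 1524/2994 = 50.9% → the international pool
The in-state pool wins each department group but the international pool wins overall — the comparison reverses. The in-state pool's applicants skew toward Business, which has a lower base rate.

Yes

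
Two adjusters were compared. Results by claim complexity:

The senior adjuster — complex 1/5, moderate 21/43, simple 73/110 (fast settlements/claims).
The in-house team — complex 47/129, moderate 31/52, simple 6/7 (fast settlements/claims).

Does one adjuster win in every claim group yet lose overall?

Yes

Complex: the senior adjuster 1/5 = 20.0%, the in-house team 47/129 = 36.4% → the in-house team
Moderate: the senior adjuster 21/43 = 48.8%, the in-house team 31/52 = 59.6% → the in-house team
Simple: the senior adjuster 73/110 = 66.4%, the in-house team 6/7 = 85.7% → the in-house team
Overall: the senior adjuster 95/158 = 60.1%, the in-house team 84/188 = 44.7% → the senior adjuster
The in-house team wins each claim group but the senior adjuster wins overall — the comparison reverses. The in-house team's claims skew toward complex, which has a lower base rate.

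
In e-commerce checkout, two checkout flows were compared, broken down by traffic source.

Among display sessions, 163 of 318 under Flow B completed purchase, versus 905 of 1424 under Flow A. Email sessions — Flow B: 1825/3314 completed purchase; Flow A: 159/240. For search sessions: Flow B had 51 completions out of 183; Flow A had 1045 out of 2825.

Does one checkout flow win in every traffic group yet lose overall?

Yes

Display: Flow B 163/318 = 51.3%, Flow A 905/1424 = 63.6% → Flow A
Email: Flow B 1825/3314 = 55.1%, Flow A 159/240 = 66.2% → Flow A
Search: Flow B 51/183 = 27.9%, Flow A 1045/2825 = 37.0% → Flow A
Overall: Flow B 2039/3815 = 53.4%, Flow A 2109/4489 = 47.0% → Flow B
Flow A wins each traffic group but Flow B wins overall — the comparison reverses. Flow A's sessions skew toward search, which has a lower base rate.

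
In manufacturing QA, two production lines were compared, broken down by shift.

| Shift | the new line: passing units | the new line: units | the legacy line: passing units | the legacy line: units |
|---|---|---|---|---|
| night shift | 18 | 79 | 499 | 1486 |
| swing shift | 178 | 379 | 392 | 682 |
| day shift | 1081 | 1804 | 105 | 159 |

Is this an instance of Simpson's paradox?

Night shift: the new line 18/79 = 22.8%, the legacy line 499/1486 = 33.6% → the legacy line
Swing shift: the new line 178/379 = 47.0%, the legacy line 392/682 = 57.5% → the legacy line
Day shift: the new line 1081/1804 = 59.9%, the legacy line 105/159 = 66.0% → the legacy line
Overall: the new line 1277/2262 = 56.5%, the legacy line 996/2327 = 42.8% → the new line
The legacy line wins each shift group but the new line wins overall — the comparison reverses. The legacy line's units skew toward night shift, which has a lower base rate.

Yes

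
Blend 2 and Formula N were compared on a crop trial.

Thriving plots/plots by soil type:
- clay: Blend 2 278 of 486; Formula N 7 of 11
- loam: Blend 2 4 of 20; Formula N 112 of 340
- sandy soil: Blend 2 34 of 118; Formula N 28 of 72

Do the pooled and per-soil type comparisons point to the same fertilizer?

Clay: Blend 2 278/486 = 57.2%, Formula N 7/11 = 63.6% → Formula N
Loam: Blend 2 4/20 = 20.0%, Formula N 112/340 = 32.9% → Formula N
Sandy soil: Blend 2 34/118 = 28.8%, Formula N 28/72 = 38.9% → Formula N
Overall: Blend 2 316/624 = 50.6%, Formula N 147/423 = 34.8% → Blend 2
Formula N wins each soil group but Blend 2 wins overall — the comparison reverses. Formula N's plots skew toward loam, which has a lower base rate.

No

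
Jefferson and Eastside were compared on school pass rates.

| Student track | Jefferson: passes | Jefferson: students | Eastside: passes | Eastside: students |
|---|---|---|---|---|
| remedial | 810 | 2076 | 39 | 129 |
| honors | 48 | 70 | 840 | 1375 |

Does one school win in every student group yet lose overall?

Yes

Remedial: Jefferson 810/2076 = 39.0%, Eastside 39/129 = 30.2% → Jefferson
Honors: Jefferson 48/70 = 68.6%, Eastside 840/1375 = 61.1% → Jefferson
Overall: Jefferson 858/2146 = 40.0%, Eastside 879/1504 = 58.4% → Eastside
Jefferson wins each student group but Eastside wins overall — the comparison reverses. Jefferson's students skew toward remedial, which has a lower base rate.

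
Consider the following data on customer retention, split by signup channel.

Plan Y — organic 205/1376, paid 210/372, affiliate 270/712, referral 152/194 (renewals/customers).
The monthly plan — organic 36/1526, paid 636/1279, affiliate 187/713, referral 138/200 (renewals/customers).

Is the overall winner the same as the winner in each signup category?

Yes

Organic: Plan Y 205/1376 = 14.9%, the monthly plan 36/1526 = 2.4% → Plan Y
Paid: Plan Y 210/372 = 56.5%, the monthly plan 636/1279 = 49.7% → Plan Y
Affiliate: Plan Y 270/712 = 37.9%, the monthly plan 187/713 = 26.2% → Plan Y
Referral: Plan Y 152/194 = 78.4%, the monthly plan 138/200 = 69.0% → Plan Y
Overall: Plan Y 837/2654 = 31.5%, the monthly plan 997/3718 = 26.8% → Plan Y
Plan Y wins overall and in every signup group — no reversal.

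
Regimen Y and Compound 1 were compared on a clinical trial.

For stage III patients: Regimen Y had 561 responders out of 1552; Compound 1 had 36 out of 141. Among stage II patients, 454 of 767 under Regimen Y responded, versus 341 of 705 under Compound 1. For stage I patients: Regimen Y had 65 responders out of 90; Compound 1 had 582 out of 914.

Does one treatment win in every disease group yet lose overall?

Stage III: Regimen Y 561/1552 = 36.1%, Compound 1 36/141 = 25.5% → Regimen Y
Stage II: Regimen Y 454/767 = 59.2%, Compound 1 341/705 = 48.4% → Regimen Y
Stage I: Regimen Y 65/90 = 72.2%, Compound 1 582/914 = 63.7% → Regimen Y
Overall: Regimen Y 1080/2409 = 44.8%, Compound 1 959/1760 = 54.5% → Compound 1
Regimen Y wins each disease group but Compound 1 wins overall — the comparison reverses. Regimen Y's patients skew toward stage III, which has a lower base rate.

Yes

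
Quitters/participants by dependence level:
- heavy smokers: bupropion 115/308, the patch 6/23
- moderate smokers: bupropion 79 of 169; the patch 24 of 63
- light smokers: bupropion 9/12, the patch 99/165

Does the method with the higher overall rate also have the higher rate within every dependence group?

Heavy smokers: bupropion 115/308 = 37.3%, the patch 6/23 = 26.1% → bupropion
Moderate smokers: bupropion 79/169 = 46.7%, the patch 24/63 = 38.1% → bupropion
Light smokers: bupropion 9/12 = 75.0%, the patch 99/165 = 60.0% → bupropion
Overall: bupropion 203/489 = 41.5%, the patch 129/251 = 51.4% → the patch
Bupropion wins each dependence group but the patch wins overall — the comparison reverses. Bupropion's participants skew toward heavy smokers, which has a lower base rate.

No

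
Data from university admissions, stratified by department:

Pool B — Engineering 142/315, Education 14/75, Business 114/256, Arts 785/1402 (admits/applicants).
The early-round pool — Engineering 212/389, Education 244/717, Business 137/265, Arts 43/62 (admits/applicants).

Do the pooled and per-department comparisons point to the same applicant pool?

No

Engineering: Pool B 142/315 = 45.1%, the early-round pool 212/389 = 54.5% → the early-round pool
Education: Pool B 14/75 = 18.7%, the early-round pool 244/717 = 34.0% → the early-round pool
Business: Pool B 114/256 = 44.5%, the early-round pool 137/265 = 51.7% → the early-round pool
Arts: Pool B 785/1402 = 56.0%, the early-round pool 43/62 = 69.4% → the early-round pool
Overall: Pool B 1055/2048 = 51.5%, the early-round pool 636/1433 = 44.4% → Pool B
The early-round pool wins each department group but Pool B wins overall — the comparison reverses. The early-round pool's applicants skew toward Education, which has a lower base rate.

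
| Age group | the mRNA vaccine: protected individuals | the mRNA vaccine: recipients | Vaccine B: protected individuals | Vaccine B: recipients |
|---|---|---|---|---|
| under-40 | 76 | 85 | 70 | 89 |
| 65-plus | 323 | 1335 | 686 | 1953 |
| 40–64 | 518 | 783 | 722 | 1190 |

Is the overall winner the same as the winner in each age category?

Under-40: the mRNA vaccine 76/85 = 89.4%, Vaccine B 70/89 = 78.7% → the mRNA vaccine
65-plus: the mRNA vaccine 323/1335 = 24.2%, Vaccine B 686/1953 = 35.1% → Vaccine B
40–64: the mRNA vaccine 518/783 = 66.2%, Vaccine B 722/1190 = 60.7% → the mRNA vaccine
Overall: the mRNA vaccine 917/2203 = 41.6%, Vaccine B 1478/3232 = 45.7% → Vaccine B
Neither sweeps: the mRNA vaccine wins 2 of 3 groups, Vaccine B wins 1. Vaccine B wins overall but not every group — no Simpson reversal.

No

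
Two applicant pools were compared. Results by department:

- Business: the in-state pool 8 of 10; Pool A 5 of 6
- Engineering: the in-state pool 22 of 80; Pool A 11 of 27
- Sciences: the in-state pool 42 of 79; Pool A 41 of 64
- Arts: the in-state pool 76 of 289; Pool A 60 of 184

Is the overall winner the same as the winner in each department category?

Business: the in-state pool 8/10 = 80.0%, Pool A 5/6 = 83.3% → Pool A
Engineering: the in-state pool 22/80 = 27.5%, Pool A 11/27 = 40.7% → Pool A
Sciences: the in-state pool 42/79 = 53.2%, Pool A 41/64 = 64.1% → Pool A
Arts: the in-state pool 76/289 = 26.3%, Pool A 60/184 = 32.6% → Pool A
Overall: the in-state pool 148/458 = 32.3%, Pool A 117/281 = 41.6% → Pool A
Pool A wins overall and in every department group — no reversal.

Yes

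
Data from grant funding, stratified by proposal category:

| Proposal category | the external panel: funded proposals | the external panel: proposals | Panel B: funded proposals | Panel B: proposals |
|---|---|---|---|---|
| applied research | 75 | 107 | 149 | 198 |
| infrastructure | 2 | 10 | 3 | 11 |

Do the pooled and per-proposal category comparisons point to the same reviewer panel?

Applied research: the external panel 75/107 = 70.1%, Panel B 149/198 = 75.3% → Panel B
Infrastructure: the external panel 2/10 = 20.0%, Panel B 3/11 = 27.3% → Panel B
Overall: the external panel 77/117 = 65.8%, Panel B 152/209 = 72.7% → Panel B
Panel B wins overall and in every proposal group — no reversal.

Yes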